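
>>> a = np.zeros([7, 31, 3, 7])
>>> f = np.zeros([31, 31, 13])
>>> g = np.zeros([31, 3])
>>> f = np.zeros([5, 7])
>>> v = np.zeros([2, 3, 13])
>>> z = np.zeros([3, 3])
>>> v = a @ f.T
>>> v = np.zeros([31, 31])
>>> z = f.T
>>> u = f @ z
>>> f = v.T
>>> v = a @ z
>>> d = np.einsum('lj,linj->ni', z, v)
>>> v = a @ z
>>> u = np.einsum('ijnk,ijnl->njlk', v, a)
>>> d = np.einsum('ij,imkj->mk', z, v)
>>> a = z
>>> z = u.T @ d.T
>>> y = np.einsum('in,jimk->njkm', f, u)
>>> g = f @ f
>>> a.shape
(7, 5)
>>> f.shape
(31, 31)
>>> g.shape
(31, 31)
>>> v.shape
(7, 31, 3, 5)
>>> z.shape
(5, 7, 31, 31)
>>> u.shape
(3, 31, 7, 5)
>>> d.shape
(31, 3)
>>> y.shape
(31, 3, 5, 7)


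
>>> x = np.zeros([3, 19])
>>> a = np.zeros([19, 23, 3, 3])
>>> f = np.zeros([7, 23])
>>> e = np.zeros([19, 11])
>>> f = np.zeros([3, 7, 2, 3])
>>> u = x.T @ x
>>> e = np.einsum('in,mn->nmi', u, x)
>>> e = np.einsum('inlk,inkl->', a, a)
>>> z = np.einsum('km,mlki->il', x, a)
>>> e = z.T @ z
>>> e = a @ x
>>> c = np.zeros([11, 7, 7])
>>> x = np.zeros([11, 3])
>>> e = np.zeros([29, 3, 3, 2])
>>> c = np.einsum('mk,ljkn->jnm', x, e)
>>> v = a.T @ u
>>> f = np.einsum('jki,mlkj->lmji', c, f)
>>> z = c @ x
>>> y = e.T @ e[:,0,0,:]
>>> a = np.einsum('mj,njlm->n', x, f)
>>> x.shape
(11, 3)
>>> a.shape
(7,)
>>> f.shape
(7, 3, 3, 11)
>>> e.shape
(29, 3, 3, 2)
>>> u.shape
(19, 19)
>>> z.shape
(3, 2, 3)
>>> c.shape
(3, 2, 11)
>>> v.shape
(3, 3, 23, 19)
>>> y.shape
(2, 3, 3, 2)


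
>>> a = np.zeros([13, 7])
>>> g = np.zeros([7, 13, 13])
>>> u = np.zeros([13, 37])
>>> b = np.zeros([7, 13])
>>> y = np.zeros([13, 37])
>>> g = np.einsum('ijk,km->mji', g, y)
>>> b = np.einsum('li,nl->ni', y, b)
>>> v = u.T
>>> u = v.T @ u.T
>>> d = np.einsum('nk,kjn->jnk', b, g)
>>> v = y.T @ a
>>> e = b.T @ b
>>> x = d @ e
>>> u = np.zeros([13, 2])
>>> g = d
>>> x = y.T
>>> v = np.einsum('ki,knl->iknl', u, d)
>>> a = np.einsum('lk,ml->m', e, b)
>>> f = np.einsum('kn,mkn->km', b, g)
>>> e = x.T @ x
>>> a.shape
(7,)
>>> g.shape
(13, 7, 37)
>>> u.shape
(13, 2)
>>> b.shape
(7, 37)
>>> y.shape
(13, 37)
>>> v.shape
(2, 13, 7, 37)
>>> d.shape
(13, 7, 37)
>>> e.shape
(13, 13)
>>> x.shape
(37, 13)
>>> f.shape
(7, 13)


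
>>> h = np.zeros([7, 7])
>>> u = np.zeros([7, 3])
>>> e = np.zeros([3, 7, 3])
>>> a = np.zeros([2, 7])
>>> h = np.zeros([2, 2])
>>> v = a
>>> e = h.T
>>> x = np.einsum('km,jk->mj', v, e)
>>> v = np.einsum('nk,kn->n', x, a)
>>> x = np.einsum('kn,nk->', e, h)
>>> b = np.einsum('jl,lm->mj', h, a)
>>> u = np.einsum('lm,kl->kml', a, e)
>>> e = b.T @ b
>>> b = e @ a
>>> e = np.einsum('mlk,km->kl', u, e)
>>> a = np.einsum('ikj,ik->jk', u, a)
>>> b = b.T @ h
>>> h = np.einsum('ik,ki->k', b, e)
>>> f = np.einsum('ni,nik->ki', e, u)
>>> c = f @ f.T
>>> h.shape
(2,)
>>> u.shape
(2, 7, 2)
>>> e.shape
(2, 7)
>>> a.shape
(2, 7)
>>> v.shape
(7,)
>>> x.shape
()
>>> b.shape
(7, 2)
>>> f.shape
(2, 7)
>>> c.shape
(2, 2)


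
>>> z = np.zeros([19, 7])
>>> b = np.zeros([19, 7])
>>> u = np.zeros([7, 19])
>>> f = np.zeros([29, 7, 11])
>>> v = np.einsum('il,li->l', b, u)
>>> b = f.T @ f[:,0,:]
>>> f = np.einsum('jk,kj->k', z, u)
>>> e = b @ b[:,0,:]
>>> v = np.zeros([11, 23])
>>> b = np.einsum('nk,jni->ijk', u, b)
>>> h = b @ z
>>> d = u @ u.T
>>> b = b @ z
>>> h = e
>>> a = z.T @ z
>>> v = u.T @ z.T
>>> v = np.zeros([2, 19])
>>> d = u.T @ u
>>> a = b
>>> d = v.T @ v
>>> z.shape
(19, 7)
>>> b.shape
(11, 11, 7)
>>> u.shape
(7, 19)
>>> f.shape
(7,)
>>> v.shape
(2, 19)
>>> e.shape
(11, 7, 11)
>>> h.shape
(11, 7, 11)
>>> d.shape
(19, 19)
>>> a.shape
(11, 11, 7)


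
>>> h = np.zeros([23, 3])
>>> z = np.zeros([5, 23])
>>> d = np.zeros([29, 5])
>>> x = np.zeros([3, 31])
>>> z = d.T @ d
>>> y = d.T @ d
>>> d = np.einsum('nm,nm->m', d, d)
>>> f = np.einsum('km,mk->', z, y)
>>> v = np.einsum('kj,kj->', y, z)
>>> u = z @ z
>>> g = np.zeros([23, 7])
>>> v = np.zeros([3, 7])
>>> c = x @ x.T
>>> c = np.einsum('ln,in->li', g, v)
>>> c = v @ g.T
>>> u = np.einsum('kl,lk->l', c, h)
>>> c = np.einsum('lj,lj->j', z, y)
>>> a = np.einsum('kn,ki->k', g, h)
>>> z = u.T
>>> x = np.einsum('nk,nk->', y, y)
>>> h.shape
(23, 3)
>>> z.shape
(23,)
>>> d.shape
(5,)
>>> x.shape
()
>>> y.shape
(5, 5)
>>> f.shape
()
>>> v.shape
(3, 7)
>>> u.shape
(23,)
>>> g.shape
(23, 7)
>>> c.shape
(5,)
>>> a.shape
(23,)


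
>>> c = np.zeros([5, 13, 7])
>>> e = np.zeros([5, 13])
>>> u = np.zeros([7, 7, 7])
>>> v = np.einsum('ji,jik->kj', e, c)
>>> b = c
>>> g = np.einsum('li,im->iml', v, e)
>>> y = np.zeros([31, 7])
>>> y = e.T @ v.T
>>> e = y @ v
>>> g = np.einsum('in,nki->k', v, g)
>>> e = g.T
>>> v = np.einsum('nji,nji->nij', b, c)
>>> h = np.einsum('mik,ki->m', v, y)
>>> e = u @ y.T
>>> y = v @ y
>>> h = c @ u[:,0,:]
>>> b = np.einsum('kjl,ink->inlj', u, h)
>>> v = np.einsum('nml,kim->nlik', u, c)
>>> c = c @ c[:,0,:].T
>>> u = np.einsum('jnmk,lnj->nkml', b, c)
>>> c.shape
(5, 13, 5)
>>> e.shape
(7, 7, 13)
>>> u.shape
(13, 7, 7, 5)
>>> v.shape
(7, 7, 13, 5)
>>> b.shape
(5, 13, 7, 7)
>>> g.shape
(13,)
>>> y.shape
(5, 7, 7)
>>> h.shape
(5, 13, 7)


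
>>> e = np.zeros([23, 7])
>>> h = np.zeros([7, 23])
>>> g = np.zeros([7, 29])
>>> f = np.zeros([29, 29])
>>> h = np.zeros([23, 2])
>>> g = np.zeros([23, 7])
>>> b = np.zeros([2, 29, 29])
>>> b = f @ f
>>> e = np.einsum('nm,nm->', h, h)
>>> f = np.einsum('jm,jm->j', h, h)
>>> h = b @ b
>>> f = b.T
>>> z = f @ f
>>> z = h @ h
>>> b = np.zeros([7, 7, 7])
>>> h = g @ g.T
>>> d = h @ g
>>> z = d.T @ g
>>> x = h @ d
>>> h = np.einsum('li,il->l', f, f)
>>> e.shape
()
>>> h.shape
(29,)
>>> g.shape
(23, 7)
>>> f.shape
(29, 29)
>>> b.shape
(7, 7, 7)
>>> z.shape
(7, 7)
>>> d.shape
(23, 7)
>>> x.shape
(23, 7)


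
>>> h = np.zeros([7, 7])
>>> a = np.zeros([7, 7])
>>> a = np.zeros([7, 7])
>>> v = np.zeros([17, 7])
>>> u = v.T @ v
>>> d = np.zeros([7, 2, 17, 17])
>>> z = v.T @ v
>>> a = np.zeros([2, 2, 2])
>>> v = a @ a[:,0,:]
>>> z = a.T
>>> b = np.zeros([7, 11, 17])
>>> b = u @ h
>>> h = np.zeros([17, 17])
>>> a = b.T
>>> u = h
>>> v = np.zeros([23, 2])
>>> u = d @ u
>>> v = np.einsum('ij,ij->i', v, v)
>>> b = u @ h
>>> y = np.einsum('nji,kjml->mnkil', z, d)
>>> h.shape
(17, 17)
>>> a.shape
(7, 7)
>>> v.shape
(23,)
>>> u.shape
(7, 2, 17, 17)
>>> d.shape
(7, 2, 17, 17)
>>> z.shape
(2, 2, 2)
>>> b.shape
(7, 2, 17, 17)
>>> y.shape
(17, 2, 7, 2, 17)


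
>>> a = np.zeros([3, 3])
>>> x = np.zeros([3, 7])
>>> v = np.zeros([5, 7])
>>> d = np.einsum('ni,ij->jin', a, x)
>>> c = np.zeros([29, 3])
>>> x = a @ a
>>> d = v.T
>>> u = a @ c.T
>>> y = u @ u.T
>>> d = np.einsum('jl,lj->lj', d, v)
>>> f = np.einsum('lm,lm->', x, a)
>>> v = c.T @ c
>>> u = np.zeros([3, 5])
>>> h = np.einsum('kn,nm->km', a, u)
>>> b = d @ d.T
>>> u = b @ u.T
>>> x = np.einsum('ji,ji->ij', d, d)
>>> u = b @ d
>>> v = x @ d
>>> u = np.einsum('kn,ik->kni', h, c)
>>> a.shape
(3, 3)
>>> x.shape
(7, 5)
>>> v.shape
(7, 7)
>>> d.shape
(5, 7)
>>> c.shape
(29, 3)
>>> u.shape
(3, 5, 29)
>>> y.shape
(3, 3)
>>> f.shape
()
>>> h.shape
(3, 5)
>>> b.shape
(5, 5)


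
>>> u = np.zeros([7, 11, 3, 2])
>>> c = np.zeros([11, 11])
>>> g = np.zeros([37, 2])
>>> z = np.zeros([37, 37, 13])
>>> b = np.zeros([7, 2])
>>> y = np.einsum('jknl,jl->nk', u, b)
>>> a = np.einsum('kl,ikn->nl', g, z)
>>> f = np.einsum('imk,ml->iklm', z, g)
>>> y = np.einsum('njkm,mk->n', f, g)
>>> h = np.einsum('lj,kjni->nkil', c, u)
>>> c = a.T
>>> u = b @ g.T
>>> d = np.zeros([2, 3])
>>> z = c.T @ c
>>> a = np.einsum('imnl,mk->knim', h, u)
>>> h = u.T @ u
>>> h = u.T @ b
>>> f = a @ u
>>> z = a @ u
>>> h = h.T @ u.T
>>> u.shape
(7, 37)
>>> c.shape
(2, 13)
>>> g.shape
(37, 2)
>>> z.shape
(37, 2, 3, 37)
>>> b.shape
(7, 2)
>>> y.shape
(37,)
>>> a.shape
(37, 2, 3, 7)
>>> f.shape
(37, 2, 3, 37)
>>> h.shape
(2, 7)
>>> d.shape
(2, 3)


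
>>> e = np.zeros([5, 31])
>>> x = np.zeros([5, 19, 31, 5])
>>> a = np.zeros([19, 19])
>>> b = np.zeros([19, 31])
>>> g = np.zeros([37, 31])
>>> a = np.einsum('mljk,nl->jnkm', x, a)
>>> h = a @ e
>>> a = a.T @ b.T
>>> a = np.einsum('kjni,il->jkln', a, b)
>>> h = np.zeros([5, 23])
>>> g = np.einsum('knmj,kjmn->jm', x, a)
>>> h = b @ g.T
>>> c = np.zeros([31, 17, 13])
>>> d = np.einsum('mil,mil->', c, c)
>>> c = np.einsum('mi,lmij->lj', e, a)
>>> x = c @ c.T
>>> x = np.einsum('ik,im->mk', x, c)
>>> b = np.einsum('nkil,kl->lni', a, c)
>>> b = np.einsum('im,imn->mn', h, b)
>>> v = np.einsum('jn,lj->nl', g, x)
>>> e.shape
(5, 31)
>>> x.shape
(19, 5)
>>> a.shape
(5, 5, 31, 19)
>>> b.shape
(5, 31)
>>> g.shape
(5, 31)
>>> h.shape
(19, 5)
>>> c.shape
(5, 19)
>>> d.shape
()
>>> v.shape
(31, 19)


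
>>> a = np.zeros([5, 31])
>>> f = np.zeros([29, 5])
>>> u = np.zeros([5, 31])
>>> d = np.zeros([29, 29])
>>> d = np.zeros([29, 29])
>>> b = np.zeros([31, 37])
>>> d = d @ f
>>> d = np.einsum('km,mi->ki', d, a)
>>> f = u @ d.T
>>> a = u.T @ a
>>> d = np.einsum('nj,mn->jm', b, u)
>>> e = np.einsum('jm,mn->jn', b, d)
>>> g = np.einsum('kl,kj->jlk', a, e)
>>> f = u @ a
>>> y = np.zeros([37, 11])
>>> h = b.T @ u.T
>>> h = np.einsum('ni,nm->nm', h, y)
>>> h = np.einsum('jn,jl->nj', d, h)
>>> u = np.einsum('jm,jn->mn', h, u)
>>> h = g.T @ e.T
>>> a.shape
(31, 31)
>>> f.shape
(5, 31)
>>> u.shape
(37, 31)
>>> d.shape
(37, 5)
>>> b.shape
(31, 37)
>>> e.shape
(31, 5)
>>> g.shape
(5, 31, 31)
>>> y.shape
(37, 11)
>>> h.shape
(31, 31, 31)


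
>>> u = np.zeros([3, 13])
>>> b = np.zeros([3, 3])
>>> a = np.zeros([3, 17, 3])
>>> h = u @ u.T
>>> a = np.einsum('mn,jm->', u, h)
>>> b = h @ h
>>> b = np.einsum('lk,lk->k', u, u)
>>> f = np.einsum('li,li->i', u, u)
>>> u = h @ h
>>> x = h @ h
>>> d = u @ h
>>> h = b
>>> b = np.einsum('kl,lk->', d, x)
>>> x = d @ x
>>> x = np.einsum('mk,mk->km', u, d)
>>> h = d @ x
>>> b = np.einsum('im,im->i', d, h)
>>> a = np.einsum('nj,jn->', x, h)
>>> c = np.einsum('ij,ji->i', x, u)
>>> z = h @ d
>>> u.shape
(3, 3)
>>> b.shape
(3,)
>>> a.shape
()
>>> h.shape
(3, 3)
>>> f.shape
(13,)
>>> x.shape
(3, 3)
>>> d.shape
(3, 3)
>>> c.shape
(3,)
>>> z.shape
(3, 3)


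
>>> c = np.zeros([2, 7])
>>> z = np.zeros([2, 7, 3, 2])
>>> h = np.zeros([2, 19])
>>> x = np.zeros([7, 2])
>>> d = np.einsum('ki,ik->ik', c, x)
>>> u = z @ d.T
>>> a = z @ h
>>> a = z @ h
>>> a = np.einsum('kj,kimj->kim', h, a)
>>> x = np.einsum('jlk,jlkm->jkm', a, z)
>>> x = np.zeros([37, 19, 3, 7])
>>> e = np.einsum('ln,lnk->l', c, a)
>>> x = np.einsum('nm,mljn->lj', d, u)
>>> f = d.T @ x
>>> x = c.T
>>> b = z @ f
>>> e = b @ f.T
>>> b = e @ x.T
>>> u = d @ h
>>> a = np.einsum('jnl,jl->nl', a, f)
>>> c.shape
(2, 7)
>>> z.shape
(2, 7, 3, 2)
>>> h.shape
(2, 19)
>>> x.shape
(7, 2)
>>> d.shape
(7, 2)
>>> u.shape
(7, 19)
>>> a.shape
(7, 3)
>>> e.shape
(2, 7, 3, 2)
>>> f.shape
(2, 3)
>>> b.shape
(2, 7, 3, 7)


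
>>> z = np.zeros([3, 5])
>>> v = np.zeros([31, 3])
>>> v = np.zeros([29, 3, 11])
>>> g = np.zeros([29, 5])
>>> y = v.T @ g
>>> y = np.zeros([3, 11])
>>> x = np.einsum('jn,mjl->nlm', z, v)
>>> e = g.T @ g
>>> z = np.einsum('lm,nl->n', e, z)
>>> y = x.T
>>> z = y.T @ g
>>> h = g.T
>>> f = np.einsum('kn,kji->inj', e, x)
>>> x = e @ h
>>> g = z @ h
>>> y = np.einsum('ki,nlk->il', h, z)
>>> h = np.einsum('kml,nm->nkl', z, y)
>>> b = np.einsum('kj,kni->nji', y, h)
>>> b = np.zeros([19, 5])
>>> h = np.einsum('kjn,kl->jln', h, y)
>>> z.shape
(5, 11, 5)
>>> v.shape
(29, 3, 11)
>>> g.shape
(5, 11, 29)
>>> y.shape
(29, 11)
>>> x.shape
(5, 29)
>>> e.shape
(5, 5)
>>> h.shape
(5, 11, 5)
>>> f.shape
(29, 5, 11)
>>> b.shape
(19, 5)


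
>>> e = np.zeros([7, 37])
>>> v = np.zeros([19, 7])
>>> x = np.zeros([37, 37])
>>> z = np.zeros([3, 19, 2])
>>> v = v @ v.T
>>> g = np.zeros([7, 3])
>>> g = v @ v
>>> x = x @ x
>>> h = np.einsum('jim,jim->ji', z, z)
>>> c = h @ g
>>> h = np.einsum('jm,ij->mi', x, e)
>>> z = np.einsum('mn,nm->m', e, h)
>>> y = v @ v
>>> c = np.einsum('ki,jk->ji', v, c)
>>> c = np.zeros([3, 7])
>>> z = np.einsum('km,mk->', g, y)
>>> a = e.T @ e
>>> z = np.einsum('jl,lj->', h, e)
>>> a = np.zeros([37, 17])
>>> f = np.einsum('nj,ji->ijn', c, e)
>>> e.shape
(7, 37)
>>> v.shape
(19, 19)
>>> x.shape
(37, 37)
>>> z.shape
()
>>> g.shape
(19, 19)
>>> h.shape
(37, 7)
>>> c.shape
(3, 7)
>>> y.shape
(19, 19)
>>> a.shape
(37, 17)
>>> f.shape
(37, 7, 3)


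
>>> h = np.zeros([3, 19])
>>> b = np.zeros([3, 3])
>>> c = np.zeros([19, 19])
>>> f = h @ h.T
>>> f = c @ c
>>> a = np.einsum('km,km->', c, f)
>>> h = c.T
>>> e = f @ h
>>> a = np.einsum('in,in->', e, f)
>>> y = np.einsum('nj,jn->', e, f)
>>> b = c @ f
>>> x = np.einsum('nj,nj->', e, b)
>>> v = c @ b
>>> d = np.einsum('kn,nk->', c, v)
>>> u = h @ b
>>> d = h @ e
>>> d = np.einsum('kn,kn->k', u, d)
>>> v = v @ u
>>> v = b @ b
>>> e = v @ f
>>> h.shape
(19, 19)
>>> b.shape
(19, 19)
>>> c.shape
(19, 19)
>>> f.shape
(19, 19)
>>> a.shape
()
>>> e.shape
(19, 19)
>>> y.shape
()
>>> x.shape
()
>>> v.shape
(19, 19)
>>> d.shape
(19,)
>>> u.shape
(19, 19)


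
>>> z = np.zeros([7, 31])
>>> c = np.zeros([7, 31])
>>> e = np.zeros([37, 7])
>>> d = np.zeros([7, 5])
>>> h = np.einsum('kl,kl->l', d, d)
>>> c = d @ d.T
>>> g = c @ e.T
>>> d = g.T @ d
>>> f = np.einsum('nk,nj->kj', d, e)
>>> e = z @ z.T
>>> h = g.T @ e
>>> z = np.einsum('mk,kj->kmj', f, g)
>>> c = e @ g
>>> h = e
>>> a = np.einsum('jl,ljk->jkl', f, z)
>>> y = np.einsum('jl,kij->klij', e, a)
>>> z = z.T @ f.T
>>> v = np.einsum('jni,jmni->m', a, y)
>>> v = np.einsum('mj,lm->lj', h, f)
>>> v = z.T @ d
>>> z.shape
(37, 5, 5)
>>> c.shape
(7, 37)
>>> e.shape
(7, 7)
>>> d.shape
(37, 5)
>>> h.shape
(7, 7)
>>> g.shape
(7, 37)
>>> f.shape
(5, 7)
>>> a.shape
(5, 37, 7)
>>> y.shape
(5, 7, 37, 7)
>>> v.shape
(5, 5, 5)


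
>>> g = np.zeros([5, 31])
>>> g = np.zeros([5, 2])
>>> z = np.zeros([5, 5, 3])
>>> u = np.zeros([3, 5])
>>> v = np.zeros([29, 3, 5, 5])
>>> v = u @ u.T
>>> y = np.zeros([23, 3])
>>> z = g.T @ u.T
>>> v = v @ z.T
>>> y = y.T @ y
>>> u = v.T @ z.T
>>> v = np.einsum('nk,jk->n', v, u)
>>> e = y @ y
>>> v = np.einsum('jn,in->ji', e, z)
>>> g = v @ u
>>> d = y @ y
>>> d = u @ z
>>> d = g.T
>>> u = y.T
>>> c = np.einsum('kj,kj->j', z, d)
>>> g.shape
(3, 2)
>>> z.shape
(2, 3)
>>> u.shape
(3, 3)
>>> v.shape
(3, 2)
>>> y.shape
(3, 3)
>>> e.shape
(3, 3)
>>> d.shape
(2, 3)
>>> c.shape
(3,)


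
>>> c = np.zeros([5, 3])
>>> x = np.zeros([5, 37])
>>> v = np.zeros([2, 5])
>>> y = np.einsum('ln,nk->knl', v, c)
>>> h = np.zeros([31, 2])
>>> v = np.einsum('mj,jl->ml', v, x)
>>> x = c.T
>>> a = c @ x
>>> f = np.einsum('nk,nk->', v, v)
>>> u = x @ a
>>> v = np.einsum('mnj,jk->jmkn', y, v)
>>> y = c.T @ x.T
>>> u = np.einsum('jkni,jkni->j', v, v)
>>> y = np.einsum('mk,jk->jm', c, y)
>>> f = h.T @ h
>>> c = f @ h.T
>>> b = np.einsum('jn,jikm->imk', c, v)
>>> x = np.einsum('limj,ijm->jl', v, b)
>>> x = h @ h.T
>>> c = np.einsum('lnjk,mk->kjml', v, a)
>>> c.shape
(5, 37, 5, 2)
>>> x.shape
(31, 31)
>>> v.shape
(2, 3, 37, 5)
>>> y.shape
(3, 5)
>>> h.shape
(31, 2)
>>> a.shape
(5, 5)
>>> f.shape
(2, 2)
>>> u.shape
(2,)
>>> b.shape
(3, 5, 37)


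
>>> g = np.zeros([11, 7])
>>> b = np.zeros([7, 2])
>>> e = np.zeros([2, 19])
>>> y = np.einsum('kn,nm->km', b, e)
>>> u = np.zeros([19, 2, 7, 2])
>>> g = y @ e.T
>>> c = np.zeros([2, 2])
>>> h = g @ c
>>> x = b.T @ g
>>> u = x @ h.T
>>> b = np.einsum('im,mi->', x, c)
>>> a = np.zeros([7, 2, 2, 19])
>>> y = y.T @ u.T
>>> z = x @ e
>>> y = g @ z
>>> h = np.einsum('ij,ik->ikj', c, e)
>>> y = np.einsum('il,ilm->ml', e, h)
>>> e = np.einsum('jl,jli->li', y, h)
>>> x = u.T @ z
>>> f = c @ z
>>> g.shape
(7, 2)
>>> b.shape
()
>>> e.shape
(19, 2)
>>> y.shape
(2, 19)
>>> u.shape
(2, 7)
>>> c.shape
(2, 2)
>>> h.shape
(2, 19, 2)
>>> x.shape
(7, 19)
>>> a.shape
(7, 2, 2, 19)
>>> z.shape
(2, 19)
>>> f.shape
(2, 19)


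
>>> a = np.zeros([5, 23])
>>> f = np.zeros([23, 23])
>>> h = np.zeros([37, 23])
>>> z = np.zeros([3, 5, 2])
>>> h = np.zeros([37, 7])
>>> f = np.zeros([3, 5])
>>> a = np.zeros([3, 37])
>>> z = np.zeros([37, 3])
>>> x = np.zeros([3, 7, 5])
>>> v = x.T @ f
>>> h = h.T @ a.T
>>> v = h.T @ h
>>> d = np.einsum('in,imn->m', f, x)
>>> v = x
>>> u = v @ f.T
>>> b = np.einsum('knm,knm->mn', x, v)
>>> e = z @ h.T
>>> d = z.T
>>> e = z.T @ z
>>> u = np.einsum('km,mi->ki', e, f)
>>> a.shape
(3, 37)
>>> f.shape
(3, 5)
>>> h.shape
(7, 3)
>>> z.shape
(37, 3)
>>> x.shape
(3, 7, 5)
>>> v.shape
(3, 7, 5)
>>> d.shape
(3, 37)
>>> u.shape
(3, 5)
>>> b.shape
(5, 7)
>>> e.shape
(3, 3)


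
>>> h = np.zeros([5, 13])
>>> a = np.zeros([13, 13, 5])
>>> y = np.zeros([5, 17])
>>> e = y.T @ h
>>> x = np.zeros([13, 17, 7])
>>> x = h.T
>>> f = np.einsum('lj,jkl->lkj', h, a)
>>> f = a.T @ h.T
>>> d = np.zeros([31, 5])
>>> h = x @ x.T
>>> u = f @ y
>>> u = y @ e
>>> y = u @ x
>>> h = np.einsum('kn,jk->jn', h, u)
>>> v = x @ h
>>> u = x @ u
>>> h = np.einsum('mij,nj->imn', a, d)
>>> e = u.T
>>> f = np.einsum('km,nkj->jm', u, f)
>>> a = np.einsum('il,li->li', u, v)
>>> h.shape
(13, 13, 31)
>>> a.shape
(13, 13)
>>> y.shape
(5, 5)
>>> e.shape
(13, 13)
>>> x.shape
(13, 5)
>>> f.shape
(5, 13)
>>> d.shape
(31, 5)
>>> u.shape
(13, 13)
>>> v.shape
(13, 13)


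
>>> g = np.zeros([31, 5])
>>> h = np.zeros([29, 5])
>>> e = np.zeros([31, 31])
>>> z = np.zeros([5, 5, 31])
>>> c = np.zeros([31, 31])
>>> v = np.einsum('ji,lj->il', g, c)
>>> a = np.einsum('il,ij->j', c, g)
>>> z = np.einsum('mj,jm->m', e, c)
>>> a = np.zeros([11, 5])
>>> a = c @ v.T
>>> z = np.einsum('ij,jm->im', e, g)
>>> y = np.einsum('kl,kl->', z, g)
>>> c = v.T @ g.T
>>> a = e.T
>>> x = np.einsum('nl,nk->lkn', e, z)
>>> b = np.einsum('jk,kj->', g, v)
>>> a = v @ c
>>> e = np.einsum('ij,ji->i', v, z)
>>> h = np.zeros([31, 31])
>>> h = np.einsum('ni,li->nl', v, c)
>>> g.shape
(31, 5)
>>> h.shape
(5, 31)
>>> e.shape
(5,)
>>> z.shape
(31, 5)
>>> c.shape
(31, 31)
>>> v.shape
(5, 31)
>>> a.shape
(5, 31)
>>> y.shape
()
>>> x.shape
(31, 5, 31)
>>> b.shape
()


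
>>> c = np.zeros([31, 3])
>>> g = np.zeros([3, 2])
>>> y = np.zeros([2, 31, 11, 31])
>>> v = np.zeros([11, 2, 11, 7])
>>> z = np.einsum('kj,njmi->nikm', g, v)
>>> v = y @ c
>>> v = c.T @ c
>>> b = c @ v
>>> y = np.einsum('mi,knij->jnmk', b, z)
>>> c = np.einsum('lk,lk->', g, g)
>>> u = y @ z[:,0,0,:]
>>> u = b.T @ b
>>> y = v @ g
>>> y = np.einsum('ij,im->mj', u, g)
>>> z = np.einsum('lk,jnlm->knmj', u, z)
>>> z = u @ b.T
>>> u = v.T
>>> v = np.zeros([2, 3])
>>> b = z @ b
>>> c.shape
()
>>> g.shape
(3, 2)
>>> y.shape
(2, 3)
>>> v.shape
(2, 3)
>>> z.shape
(3, 31)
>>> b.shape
(3, 3)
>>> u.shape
(3, 3)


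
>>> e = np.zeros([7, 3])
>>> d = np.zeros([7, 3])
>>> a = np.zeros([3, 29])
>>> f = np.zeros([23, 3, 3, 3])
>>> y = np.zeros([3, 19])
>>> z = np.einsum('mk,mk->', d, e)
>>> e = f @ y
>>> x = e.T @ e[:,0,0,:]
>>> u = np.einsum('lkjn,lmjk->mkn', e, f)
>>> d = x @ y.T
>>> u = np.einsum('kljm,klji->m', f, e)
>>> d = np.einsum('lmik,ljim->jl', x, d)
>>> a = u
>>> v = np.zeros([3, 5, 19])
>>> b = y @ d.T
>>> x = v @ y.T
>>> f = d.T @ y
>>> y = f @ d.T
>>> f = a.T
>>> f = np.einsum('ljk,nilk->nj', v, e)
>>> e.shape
(23, 3, 3, 19)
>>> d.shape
(3, 19)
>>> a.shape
(3,)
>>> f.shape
(23, 5)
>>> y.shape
(19, 3)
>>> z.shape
()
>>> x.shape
(3, 5, 3)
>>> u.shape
(3,)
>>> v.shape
(3, 5, 19)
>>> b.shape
(3, 3)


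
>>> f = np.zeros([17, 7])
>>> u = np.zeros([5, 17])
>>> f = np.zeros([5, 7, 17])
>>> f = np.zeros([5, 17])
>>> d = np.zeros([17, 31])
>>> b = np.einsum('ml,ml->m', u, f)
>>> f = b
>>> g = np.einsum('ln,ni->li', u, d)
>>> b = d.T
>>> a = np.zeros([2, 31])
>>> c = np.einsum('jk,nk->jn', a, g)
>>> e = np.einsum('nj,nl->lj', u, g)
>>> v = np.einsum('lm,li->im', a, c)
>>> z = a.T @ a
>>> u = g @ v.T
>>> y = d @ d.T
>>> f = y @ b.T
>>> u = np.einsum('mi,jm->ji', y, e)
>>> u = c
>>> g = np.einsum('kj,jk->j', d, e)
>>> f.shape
(17, 31)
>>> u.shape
(2, 5)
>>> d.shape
(17, 31)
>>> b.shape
(31, 17)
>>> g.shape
(31,)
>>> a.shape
(2, 31)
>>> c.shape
(2, 5)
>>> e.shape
(31, 17)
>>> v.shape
(5, 31)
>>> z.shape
(31, 31)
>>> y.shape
(17, 17)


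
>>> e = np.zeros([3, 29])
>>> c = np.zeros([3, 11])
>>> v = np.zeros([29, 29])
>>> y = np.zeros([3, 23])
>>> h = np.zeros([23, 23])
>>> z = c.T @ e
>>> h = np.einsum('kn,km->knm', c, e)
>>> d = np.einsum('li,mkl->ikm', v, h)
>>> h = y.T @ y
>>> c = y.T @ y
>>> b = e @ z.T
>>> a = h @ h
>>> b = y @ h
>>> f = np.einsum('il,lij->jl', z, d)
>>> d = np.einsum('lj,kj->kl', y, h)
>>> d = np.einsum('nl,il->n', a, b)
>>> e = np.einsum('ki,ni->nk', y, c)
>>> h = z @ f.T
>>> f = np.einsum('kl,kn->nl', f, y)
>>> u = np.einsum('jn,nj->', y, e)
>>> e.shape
(23, 3)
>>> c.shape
(23, 23)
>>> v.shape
(29, 29)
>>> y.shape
(3, 23)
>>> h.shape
(11, 3)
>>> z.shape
(11, 29)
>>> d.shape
(23,)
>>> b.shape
(3, 23)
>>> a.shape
(23, 23)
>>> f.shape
(23, 29)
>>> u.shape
()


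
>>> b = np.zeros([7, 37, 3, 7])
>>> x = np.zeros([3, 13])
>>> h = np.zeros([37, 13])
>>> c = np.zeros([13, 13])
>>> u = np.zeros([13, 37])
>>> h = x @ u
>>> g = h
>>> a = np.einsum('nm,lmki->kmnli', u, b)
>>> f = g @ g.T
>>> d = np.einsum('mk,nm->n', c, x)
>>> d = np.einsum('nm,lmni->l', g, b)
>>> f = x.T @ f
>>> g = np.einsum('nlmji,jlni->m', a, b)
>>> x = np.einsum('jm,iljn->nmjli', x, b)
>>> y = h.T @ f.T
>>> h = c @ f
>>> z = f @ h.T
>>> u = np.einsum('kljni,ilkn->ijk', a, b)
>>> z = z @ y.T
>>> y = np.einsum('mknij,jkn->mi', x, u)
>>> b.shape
(7, 37, 3, 7)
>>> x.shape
(7, 13, 3, 37, 7)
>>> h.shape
(13, 3)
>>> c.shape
(13, 13)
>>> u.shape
(7, 13, 3)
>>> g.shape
(13,)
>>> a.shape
(3, 37, 13, 7, 7)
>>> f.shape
(13, 3)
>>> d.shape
(7,)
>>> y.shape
(7, 37)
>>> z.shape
(13, 37)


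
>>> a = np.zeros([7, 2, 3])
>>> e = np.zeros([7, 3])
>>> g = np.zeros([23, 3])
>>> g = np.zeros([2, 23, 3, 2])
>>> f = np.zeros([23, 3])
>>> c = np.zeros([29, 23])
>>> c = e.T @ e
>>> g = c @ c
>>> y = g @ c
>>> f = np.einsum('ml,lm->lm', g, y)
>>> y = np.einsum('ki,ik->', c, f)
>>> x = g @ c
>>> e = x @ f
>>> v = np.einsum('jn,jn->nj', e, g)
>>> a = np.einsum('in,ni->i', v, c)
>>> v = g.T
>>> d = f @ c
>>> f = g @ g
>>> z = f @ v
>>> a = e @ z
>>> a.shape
(3, 3)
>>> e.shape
(3, 3)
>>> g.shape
(3, 3)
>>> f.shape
(3, 3)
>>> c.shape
(3, 3)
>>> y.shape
()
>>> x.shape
(3, 3)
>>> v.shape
(3, 3)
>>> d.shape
(3, 3)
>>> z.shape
(3, 3)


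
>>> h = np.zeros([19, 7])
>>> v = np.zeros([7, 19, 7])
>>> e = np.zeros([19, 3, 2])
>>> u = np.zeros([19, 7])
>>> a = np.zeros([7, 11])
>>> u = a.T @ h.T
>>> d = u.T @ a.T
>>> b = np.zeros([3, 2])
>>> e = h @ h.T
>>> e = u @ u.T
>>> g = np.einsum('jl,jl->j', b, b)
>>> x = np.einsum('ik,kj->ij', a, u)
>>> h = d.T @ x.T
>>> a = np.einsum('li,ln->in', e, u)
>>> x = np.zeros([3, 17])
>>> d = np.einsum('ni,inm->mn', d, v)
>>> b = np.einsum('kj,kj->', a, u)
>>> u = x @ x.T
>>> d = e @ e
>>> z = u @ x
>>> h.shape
(7, 7)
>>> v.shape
(7, 19, 7)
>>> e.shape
(11, 11)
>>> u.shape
(3, 3)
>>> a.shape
(11, 19)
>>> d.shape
(11, 11)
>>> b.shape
()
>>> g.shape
(3,)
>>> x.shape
(3, 17)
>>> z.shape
(3, 17)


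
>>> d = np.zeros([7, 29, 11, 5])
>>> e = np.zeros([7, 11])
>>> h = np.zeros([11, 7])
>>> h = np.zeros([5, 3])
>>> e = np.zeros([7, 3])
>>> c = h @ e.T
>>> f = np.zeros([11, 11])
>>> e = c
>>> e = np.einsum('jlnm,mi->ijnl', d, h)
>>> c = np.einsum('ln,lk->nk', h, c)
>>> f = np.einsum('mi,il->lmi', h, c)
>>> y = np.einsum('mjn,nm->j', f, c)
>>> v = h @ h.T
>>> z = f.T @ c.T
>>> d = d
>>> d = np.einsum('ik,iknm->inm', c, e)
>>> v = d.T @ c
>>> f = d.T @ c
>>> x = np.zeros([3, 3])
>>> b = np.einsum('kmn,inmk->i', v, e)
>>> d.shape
(3, 11, 29)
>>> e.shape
(3, 7, 11, 29)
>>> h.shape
(5, 3)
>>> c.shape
(3, 7)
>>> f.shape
(29, 11, 7)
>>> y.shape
(5,)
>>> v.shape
(29, 11, 7)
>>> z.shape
(3, 5, 3)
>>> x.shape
(3, 3)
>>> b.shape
(3,)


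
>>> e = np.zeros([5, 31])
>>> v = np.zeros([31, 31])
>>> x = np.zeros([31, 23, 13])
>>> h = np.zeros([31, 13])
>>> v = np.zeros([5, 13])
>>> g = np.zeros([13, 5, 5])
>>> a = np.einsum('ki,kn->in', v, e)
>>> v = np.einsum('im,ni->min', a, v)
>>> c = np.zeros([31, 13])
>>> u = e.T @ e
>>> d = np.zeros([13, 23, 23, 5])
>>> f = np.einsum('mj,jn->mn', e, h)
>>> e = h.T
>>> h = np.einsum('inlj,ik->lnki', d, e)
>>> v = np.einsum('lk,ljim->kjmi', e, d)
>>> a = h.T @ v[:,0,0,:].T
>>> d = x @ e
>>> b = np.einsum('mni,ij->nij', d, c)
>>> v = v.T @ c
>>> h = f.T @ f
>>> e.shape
(13, 31)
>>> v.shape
(23, 5, 23, 13)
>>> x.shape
(31, 23, 13)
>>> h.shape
(13, 13)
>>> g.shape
(13, 5, 5)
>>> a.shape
(13, 31, 23, 31)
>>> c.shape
(31, 13)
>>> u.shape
(31, 31)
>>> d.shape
(31, 23, 31)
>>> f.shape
(5, 13)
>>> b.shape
(23, 31, 13)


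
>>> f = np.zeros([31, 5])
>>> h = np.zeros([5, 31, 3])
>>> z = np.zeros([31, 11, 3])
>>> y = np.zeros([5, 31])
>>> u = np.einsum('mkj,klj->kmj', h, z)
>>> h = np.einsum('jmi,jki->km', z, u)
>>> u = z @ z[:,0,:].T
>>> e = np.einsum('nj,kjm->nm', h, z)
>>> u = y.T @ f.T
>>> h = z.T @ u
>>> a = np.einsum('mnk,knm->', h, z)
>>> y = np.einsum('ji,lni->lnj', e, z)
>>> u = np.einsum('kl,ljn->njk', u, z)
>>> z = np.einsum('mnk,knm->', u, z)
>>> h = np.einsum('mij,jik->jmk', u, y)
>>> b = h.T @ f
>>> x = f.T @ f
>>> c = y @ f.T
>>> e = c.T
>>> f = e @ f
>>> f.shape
(31, 11, 5)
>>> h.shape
(31, 3, 5)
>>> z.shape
()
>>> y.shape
(31, 11, 5)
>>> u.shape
(3, 11, 31)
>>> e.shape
(31, 11, 31)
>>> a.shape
()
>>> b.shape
(5, 3, 5)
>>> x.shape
(5, 5)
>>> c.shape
(31, 11, 31)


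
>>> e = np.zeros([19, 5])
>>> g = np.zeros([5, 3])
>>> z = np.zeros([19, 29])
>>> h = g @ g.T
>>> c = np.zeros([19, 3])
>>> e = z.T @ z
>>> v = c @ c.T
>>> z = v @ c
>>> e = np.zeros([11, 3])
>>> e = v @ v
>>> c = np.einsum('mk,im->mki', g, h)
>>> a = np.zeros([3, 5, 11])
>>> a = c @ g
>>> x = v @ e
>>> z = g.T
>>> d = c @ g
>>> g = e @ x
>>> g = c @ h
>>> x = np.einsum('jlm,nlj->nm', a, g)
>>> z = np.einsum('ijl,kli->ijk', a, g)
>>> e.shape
(19, 19)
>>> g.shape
(5, 3, 5)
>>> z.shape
(5, 3, 5)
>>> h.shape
(5, 5)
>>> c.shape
(5, 3, 5)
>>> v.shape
(19, 19)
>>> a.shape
(5, 3, 3)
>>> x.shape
(5, 3)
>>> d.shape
(5, 3, 3)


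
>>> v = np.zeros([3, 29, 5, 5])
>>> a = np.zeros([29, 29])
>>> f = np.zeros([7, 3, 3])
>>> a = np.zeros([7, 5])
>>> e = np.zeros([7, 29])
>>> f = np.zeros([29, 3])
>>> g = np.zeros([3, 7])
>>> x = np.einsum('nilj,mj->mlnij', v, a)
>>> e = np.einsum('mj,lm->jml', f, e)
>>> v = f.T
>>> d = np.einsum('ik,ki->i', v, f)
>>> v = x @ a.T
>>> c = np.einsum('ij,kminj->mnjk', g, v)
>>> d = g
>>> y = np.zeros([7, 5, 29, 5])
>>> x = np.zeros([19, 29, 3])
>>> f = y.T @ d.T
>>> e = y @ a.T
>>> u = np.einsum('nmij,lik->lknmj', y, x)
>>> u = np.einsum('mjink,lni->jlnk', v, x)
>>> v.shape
(7, 5, 3, 29, 7)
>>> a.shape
(7, 5)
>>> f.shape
(5, 29, 5, 3)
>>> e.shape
(7, 5, 29, 7)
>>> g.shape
(3, 7)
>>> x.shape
(19, 29, 3)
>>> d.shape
(3, 7)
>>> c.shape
(5, 29, 7, 7)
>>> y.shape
(7, 5, 29, 5)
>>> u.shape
(5, 19, 29, 7)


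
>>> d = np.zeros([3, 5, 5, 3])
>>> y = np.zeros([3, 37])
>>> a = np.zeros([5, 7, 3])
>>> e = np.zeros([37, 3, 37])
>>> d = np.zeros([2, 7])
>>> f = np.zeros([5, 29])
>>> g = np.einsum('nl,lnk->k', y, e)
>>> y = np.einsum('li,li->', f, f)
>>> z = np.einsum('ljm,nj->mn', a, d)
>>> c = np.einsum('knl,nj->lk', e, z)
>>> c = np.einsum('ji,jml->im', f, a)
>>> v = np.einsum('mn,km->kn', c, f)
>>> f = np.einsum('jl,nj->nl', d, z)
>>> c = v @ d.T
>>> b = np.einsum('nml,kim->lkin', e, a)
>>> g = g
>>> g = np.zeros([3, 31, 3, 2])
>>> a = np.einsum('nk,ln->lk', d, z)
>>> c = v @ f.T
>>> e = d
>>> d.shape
(2, 7)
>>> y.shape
()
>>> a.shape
(3, 7)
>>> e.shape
(2, 7)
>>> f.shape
(3, 7)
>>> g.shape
(3, 31, 3, 2)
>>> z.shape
(3, 2)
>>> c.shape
(5, 3)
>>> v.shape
(5, 7)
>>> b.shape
(37, 5, 7, 37)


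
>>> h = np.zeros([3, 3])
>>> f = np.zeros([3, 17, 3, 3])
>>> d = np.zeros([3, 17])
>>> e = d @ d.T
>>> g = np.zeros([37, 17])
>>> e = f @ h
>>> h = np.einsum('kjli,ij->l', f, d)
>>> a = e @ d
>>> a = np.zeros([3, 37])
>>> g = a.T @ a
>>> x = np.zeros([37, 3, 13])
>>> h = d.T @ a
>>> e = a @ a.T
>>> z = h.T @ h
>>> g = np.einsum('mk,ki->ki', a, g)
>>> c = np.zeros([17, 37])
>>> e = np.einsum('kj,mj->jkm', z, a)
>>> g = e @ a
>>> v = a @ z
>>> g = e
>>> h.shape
(17, 37)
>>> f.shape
(3, 17, 3, 3)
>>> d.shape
(3, 17)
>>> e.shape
(37, 37, 3)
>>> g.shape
(37, 37, 3)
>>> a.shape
(3, 37)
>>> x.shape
(37, 3, 13)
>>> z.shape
(37, 37)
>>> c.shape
(17, 37)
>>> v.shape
(3, 37)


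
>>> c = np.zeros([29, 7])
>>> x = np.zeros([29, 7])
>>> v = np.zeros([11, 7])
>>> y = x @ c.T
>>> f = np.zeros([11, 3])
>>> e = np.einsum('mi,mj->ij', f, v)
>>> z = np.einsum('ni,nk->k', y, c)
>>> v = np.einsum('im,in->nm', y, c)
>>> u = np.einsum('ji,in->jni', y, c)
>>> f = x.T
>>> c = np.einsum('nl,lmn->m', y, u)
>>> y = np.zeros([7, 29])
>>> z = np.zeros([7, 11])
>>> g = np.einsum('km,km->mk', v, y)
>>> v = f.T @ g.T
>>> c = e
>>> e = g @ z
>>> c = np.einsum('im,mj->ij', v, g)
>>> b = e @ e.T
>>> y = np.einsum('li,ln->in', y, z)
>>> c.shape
(29, 7)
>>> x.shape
(29, 7)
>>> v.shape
(29, 29)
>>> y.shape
(29, 11)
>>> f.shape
(7, 29)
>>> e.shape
(29, 11)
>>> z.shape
(7, 11)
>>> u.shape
(29, 7, 29)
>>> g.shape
(29, 7)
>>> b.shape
(29, 29)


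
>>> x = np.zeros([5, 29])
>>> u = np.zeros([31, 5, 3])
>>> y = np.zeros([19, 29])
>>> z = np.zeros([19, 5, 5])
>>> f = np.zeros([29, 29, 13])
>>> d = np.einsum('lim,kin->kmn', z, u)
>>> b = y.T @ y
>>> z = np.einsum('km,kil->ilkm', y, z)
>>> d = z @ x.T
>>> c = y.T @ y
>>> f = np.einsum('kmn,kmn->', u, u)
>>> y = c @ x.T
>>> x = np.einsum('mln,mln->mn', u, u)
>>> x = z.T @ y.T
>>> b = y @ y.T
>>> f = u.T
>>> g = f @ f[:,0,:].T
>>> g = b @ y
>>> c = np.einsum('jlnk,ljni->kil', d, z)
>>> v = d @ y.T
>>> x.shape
(29, 19, 5, 29)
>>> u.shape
(31, 5, 3)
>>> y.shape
(29, 5)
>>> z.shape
(5, 5, 19, 29)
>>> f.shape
(3, 5, 31)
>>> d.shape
(5, 5, 19, 5)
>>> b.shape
(29, 29)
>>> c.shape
(5, 29, 5)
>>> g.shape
(29, 5)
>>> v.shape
(5, 5, 19, 29)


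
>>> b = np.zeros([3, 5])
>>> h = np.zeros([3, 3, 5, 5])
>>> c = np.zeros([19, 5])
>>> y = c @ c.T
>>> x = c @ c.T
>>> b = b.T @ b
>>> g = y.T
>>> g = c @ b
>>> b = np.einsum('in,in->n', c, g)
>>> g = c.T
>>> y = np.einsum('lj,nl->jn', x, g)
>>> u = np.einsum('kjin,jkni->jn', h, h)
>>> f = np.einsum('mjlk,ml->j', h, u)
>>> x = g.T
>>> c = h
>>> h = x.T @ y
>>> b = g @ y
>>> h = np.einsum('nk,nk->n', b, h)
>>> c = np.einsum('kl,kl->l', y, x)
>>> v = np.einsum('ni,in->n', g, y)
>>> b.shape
(5, 5)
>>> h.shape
(5,)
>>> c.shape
(5,)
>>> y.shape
(19, 5)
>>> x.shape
(19, 5)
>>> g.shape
(5, 19)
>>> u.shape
(3, 5)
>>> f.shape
(3,)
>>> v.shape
(5,)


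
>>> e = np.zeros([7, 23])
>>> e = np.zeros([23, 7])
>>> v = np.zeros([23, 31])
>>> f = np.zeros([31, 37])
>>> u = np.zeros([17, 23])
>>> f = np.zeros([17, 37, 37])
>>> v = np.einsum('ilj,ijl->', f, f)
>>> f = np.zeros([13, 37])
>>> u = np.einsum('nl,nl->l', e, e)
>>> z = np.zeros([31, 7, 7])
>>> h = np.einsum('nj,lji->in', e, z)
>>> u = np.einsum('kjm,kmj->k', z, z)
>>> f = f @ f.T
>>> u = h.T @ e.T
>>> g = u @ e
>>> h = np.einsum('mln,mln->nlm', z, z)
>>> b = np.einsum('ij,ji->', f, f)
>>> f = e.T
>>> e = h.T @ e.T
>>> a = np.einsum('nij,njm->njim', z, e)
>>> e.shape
(31, 7, 23)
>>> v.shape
()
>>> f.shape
(7, 23)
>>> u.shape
(23, 23)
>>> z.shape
(31, 7, 7)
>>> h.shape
(7, 7, 31)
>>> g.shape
(23, 7)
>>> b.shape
()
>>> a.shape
(31, 7, 7, 23)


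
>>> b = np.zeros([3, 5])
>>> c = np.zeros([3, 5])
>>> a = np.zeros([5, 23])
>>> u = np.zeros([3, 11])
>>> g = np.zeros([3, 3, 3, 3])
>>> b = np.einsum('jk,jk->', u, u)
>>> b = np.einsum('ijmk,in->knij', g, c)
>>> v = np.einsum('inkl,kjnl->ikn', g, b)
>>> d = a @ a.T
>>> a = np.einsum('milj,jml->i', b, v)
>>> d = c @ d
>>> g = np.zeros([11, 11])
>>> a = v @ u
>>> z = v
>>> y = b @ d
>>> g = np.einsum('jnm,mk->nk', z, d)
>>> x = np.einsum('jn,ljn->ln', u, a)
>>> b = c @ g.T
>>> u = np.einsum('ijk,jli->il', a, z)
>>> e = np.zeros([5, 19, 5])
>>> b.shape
(3, 3)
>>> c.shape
(3, 5)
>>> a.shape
(3, 3, 11)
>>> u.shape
(3, 3)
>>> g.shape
(3, 5)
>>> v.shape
(3, 3, 3)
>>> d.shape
(3, 5)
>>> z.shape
(3, 3, 3)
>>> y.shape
(3, 5, 3, 5)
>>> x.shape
(3, 11)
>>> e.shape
(5, 19, 5)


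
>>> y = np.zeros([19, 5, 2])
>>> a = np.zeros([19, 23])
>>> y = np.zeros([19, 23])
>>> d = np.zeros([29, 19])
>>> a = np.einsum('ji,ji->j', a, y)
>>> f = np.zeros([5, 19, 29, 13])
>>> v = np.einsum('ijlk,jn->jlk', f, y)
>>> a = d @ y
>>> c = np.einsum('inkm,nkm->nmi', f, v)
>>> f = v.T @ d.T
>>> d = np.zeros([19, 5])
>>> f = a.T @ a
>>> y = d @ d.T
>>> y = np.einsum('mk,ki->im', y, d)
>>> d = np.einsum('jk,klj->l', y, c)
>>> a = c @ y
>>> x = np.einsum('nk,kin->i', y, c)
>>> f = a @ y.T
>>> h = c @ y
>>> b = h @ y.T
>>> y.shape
(5, 19)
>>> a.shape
(19, 13, 19)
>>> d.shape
(13,)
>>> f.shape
(19, 13, 5)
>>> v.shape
(19, 29, 13)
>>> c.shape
(19, 13, 5)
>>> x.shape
(13,)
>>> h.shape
(19, 13, 19)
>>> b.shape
(19, 13, 5)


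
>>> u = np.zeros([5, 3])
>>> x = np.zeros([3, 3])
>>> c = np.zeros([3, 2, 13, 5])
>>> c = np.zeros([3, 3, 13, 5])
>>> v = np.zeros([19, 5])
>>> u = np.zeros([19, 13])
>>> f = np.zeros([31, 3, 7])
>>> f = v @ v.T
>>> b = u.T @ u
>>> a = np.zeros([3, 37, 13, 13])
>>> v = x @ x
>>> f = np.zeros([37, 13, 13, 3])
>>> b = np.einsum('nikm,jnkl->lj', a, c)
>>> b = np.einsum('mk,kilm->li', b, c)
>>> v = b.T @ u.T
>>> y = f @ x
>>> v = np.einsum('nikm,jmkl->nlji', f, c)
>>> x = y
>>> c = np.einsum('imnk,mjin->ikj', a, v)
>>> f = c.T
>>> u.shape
(19, 13)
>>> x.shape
(37, 13, 13, 3)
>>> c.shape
(3, 13, 5)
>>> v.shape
(37, 5, 3, 13)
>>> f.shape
(5, 13, 3)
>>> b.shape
(13, 3)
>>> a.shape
(3, 37, 13, 13)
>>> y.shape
(37, 13, 13, 3)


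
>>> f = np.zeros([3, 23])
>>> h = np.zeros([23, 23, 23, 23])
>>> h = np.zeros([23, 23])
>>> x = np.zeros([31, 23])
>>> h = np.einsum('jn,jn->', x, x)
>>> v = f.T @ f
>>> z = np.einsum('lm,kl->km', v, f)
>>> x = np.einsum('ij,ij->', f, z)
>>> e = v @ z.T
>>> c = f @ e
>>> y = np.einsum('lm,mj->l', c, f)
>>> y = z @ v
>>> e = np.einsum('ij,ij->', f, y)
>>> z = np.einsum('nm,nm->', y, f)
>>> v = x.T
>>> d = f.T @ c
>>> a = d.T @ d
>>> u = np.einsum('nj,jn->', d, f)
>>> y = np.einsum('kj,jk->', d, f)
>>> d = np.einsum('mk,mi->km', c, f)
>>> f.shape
(3, 23)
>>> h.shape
()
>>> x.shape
()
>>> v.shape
()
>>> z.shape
()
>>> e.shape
()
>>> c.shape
(3, 3)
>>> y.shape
()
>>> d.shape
(3, 3)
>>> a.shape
(3, 3)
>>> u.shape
()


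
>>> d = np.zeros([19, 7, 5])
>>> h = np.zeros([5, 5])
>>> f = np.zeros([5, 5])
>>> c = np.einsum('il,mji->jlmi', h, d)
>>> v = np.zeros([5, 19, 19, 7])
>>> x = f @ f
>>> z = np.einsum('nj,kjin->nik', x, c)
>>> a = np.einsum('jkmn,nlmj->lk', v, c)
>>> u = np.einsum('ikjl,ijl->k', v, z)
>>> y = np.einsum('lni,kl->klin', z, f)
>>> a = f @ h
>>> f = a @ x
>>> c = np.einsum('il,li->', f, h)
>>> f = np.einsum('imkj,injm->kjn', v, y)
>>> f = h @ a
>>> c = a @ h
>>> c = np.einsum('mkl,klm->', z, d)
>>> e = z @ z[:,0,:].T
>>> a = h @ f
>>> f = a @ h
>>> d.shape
(19, 7, 5)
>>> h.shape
(5, 5)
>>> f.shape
(5, 5)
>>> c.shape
()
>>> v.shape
(5, 19, 19, 7)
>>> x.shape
(5, 5)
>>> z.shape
(5, 19, 7)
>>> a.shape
(5, 5)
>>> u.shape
(19,)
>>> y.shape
(5, 5, 7, 19)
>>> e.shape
(5, 19, 5)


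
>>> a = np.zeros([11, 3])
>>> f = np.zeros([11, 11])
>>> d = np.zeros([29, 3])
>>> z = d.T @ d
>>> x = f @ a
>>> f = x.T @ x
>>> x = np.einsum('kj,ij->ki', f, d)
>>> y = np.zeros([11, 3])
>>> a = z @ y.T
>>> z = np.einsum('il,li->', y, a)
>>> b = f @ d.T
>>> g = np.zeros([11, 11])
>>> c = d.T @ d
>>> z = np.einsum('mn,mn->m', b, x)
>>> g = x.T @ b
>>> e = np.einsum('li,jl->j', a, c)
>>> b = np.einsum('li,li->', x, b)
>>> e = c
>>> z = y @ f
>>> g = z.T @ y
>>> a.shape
(3, 11)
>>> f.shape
(3, 3)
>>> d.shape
(29, 3)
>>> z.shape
(11, 3)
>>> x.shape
(3, 29)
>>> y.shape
(11, 3)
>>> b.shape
()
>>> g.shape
(3, 3)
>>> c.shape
(3, 3)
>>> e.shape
(3, 3)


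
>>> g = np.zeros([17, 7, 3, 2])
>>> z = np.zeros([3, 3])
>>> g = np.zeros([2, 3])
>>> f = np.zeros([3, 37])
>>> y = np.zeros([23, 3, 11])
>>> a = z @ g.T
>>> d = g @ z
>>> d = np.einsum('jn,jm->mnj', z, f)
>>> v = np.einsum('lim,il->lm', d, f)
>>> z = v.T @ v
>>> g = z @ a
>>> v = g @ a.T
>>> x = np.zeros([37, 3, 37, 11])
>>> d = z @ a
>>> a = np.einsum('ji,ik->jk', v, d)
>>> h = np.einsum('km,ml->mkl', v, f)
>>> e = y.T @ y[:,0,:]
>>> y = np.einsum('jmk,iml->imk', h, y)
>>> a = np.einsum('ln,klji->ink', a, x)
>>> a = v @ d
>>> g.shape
(3, 2)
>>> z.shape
(3, 3)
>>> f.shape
(3, 37)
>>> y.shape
(23, 3, 37)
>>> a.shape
(3, 2)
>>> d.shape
(3, 2)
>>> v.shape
(3, 3)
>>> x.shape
(37, 3, 37, 11)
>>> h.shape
(3, 3, 37)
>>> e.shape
(11, 3, 11)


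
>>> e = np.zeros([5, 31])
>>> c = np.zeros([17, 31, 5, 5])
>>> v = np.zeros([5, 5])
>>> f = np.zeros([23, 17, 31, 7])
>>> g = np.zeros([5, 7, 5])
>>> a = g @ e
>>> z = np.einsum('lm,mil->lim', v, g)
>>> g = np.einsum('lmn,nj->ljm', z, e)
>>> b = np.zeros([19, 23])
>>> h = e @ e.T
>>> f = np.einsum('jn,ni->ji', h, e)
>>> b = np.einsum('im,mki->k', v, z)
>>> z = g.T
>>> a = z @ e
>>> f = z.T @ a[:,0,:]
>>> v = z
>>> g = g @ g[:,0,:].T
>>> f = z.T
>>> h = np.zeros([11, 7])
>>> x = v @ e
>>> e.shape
(5, 31)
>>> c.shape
(17, 31, 5, 5)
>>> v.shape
(7, 31, 5)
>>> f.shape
(5, 31, 7)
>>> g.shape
(5, 31, 5)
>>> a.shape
(7, 31, 31)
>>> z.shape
(7, 31, 5)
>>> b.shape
(7,)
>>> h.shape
(11, 7)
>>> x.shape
(7, 31, 31)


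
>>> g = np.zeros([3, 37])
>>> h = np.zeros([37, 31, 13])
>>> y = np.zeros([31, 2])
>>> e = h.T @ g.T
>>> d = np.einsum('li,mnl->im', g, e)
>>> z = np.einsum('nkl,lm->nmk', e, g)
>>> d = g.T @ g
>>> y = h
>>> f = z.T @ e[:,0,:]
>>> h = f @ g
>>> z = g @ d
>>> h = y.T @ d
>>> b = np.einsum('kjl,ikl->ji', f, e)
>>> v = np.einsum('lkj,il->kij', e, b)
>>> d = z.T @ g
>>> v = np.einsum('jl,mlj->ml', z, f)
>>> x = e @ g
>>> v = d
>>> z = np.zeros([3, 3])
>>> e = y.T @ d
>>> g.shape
(3, 37)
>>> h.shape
(13, 31, 37)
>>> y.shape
(37, 31, 13)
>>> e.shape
(13, 31, 37)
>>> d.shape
(37, 37)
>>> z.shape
(3, 3)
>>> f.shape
(31, 37, 3)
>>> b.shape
(37, 13)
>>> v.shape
(37, 37)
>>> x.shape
(13, 31, 37)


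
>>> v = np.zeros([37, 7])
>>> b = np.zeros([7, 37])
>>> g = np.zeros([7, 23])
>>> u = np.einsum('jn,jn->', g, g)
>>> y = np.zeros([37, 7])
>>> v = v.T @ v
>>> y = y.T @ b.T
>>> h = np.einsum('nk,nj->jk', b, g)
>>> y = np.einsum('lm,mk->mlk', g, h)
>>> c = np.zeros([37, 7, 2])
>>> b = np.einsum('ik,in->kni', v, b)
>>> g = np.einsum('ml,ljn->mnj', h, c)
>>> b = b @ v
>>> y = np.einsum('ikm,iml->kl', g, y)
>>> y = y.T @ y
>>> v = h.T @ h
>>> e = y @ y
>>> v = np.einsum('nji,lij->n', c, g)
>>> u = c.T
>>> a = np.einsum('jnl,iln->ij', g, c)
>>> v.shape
(37,)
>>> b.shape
(7, 37, 7)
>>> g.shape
(23, 2, 7)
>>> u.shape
(2, 7, 37)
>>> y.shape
(37, 37)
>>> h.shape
(23, 37)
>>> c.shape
(37, 7, 2)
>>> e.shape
(37, 37)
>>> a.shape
(37, 23)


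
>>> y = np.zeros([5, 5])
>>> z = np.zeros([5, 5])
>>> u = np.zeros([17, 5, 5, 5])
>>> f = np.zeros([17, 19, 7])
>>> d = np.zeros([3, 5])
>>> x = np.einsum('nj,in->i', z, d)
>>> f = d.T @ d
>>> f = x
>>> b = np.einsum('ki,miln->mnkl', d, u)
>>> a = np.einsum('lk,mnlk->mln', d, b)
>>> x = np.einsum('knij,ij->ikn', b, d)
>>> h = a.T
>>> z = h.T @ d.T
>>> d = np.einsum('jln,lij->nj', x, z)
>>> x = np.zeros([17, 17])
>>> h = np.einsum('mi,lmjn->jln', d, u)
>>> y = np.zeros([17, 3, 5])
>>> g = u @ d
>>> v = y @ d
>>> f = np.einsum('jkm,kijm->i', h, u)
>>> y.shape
(17, 3, 5)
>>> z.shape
(17, 3, 3)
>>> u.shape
(17, 5, 5, 5)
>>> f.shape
(5,)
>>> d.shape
(5, 3)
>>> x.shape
(17, 17)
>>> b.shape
(17, 5, 3, 5)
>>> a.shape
(17, 3, 5)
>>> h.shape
(5, 17, 5)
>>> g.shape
(17, 5, 5, 3)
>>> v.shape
(17, 3, 3)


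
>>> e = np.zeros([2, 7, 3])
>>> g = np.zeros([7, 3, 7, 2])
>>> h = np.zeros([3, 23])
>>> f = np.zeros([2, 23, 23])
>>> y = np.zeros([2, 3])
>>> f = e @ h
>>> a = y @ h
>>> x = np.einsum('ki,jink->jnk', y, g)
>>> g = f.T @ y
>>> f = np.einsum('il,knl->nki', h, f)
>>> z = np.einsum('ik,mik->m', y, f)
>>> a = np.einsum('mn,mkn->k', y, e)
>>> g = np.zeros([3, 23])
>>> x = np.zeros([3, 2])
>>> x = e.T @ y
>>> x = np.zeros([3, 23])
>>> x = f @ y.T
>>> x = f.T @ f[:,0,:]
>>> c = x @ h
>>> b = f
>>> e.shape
(2, 7, 3)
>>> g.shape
(3, 23)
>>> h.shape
(3, 23)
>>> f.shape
(7, 2, 3)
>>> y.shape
(2, 3)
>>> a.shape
(7,)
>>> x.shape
(3, 2, 3)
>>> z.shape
(7,)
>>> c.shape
(3, 2, 23)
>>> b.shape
(7, 2, 3)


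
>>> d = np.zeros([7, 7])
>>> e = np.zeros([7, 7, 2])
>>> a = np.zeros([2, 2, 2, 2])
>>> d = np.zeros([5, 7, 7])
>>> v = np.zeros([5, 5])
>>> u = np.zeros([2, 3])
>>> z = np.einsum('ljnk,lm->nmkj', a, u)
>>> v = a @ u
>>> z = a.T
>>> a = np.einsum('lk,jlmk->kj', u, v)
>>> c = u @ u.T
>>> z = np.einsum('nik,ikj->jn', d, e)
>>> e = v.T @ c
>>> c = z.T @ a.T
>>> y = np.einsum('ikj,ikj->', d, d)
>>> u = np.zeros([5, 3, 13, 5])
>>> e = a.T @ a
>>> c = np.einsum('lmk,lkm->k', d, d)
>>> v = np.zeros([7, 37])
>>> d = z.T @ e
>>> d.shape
(5, 2)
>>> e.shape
(2, 2)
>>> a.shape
(3, 2)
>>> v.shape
(7, 37)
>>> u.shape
(5, 3, 13, 5)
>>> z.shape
(2, 5)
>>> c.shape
(7,)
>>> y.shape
()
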